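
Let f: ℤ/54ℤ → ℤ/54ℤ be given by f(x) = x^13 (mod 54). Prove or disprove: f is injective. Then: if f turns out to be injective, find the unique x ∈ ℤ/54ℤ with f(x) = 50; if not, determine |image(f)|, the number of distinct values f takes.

38

f(0) = 0^13 = 0.
f(6): Repeated squaring mod 54: 6^1 ≡ 6, 6^2 ≡ 6² = 36, 6^4 ≡ 36² = 1296 ≡ 0, 6^8 ≡ 0² = 0. Since 13 = 8 + 4 + 1, 6^13 ≡ 0·0·6: 0·0 = 0, then 0·6 = 0. So 6^13 ≡ 0 (mod 54).
So f(0) = f(6) = 0 while 0 ≠ 6, so f is not injective.
Since f is not injective, we determine |image(f)|. Computing x^13 mod 54 for each x (by repeated squaring, reducing mod 54 at every step), the values f(0), f(1), …, f(53) are: 0, 1, 38, 27, 40, 23, 0, 25, 8, 27, 10, 47, 0, 49, 32, 27, 34, 17, 0, 19, 2, 27, 4, 41, 0, 43, 26, 27, 28, 11, 0, 13, 50, 27, 52, 35, 0, 37, 20, 27, 22, 5, 0, 7, 44, 27, 46, 29, 0, 31, 14, 27, 16, 53.
The distinct values are {0, 1, 2, 4, 5, 7, 8, 10, 11, 13, 14, 16, 17, 19, 20, 22, 23, 25, 26, 27, 28, 29, 31, 32, 34, 35, 37, 38, 40, 41, 43, 44, 46, 47, 49, 50, 52, 53}; there are 38 of them.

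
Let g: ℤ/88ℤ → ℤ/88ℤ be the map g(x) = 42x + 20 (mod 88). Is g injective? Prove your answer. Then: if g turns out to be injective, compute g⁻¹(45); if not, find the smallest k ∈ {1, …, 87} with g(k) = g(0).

We have gcd(42, 88) = 2 > 1. Taking u = 0 and v = 44: g(0) = 20 and g(44) = 42·44 + 20 = 1868 ≡ 20 (mod 88).
So g(0) = g(44) while 0 ≠ 44, so g is not injective.
Since g is not injective, we find the least positive k with g(k) = g(0): this means 42k ≡ 0 (mod 88), i.e. 88 ∣ 42k. Since gcd(42, 88) = 2, dividing through by 2 this holds exactly when 44 ∣ 21k, and as gcd(21, 44) = 1, exactly when 44 ∣ k.
The smallest positive such k is 44.

44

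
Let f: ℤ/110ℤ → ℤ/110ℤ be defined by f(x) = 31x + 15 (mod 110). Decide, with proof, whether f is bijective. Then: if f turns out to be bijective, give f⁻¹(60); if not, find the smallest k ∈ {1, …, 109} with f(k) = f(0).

By definition, injectivity means: for all x_1, x_2 in the domain, f(x_1) = f(x_2) implies x_1 = x_2.
Suppose f(x_1) = f(x_2) in ℤ/110ℤ. Then 31x_1 + 15 ≡ 31x_2 + 15 (mod 110), therefore 31(x_1 − x_2) ≡ 0 (mod 110).
Since gcd(31, 110) = 1, 31 is invertible modulo 110, thus x_1 − x_2 ≡ 0 (mod 110), i.e. x_1 = x_2.
We now compute 31⁻¹ mod 110 explicitly. Euclid's algorithm: 110 = 3·31 + 17, 31 = 1·17 + 14, 17 = 1·14 + 3, 14 = 4·3 + 2, 3 = 1·2 + 1; back-substituting gives 1 = 71·31 − 20·110, so 31⁻¹ ≡ 71 (mod 110).
Then y ↦ 71(y − 15) is a two-sided inverse to f, so every y ∈ ℤ/110ℤ has a preimage.
Thus f is bijective.
Since f is bijective, we find f⁻¹(60): we need 31x ≡ 60 − 15 ≡ 45 (mod 110). Using 31⁻¹ = 71: x ≡ 71·45 = 3195 = 29·110 + 5, so x = 5.
Check: f(5) = 31·5 + 15 = 170 = 1·110 + 60 ≡ 60 (mod 110).

5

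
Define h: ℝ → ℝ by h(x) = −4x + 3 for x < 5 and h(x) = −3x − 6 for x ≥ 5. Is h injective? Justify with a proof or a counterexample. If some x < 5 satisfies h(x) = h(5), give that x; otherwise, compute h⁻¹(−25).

Both pieces are strictly decreasing (slopes −4 and −3), so each is injective on its own interval.
The left piece maps (−∞, 5) onto (−17, ∞); the right piece maps [5, ∞) onto (−∞, −21].
These images are disjoint, so no value is attained by both pieces. Therefore h is injective.
Because the two images are disjoint, no x < 5 has h(x) = h(5), so we compute h⁻¹(−25): −25 lies in (−∞, −21], so solve −3x − 6 = −25: x = (−25 + 6)/(−3) = 19/3.

19/3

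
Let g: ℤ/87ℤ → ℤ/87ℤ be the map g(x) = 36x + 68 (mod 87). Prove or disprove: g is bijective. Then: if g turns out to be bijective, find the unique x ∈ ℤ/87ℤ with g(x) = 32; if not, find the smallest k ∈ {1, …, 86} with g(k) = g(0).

Recall that injectivity means: for all u, v in the domain, g(u) = g(v) implies u = v.
We have gcd(36, 87) = 3 > 1. Taking u = 0 and v = 29: g(0) = 68 and g(29) = 36·29 + 68 = 1112 ≡ 68 (mod 87).
So g(0) = g(29) while 0 ≠ 29, so g is not injective, hence not bijective.
Since g is not bijective, we find the least positive k with g(k) = g(0): this means 36k ≡ 0 (mod 87), i.e. 87 ∣ 36k. Since gcd(36, 87) = 3, dividing through by 3 this holds exactly when 29 ∣ 12k, and as gcd(12, 29) = 1, exactly when 29 ∣ k.
The smallest positive such k is 29.

29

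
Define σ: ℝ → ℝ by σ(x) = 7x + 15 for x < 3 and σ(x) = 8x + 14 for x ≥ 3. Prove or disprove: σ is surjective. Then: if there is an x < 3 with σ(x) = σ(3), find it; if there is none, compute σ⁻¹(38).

Both pieces are strictly increasing (slopes 7 and 8), so each is injective on its own interval.
The left piece maps (−∞, 3) onto (−∞, 36); the right piece maps [3, ∞) onto [38, ∞).
The union (−∞, 36) ∪ [38, ∞) omits the interval between 36 and 38; in particular 36 has no preimage. So σ is not surjective.
Because the two images are disjoint, no x < 3 has σ(x) = σ(3), so we compute σ⁻¹(38): 38 lies in [38, ∞), so solve 8x + 14 = 38: x = (38 − 14)/8 = 3.

3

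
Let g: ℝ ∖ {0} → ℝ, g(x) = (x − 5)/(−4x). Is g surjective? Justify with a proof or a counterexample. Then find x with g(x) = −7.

If g(x) = −1/4, cross-multiplying gives −4(x − 5) = 1(−4x), which simplifies to 20 = 0 — false.  So −1/4 has no preimage and g is not surjective.
Solving g(x) = −7: cross-multiplying gives x − 5 = −7(−4x), which rearranges to −27x = 5, so x = −5/27.

-5/27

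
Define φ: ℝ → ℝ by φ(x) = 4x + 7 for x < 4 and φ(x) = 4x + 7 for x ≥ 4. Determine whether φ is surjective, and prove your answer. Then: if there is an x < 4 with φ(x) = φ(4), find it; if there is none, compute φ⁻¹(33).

Both pieces are strictly increasing (slopes 4 and 4), so each is injective on its own interval.
The left piece maps (−∞, 4) onto (−∞, 23); the right piece maps [4, ∞) onto [23, ∞).
These images together cover ℝ, so φ is surjective.
Because the two images are disjoint, no x < 4 has φ(x) = φ(4), so we compute φ⁻¹(33): 33 lies in [23, ∞), so solve 4x + 7 = 33: x = (33 − 7)/4 = 13/2.

13/2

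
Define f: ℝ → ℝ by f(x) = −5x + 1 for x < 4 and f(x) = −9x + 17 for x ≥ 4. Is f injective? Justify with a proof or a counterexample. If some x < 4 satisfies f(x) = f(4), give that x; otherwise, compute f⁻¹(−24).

Both pieces are strictly decreasing (slopes −5 and −9), so each is injective on its own interval.
The left piece maps (−∞, 4) onto (−19, ∞); the right piece maps [4, ∞) onto (−∞, −19].
These images are disjoint, so no value is attained by both pieces. So f is injective.
Because the two images are disjoint, no x < 4 has f(x) = f(4), so we compute f⁻¹(−24): −24 lies in (−∞, −19], so solve −9x + 17 = −24: x = (−24 − 17)/(−9) = 41/9.

41/9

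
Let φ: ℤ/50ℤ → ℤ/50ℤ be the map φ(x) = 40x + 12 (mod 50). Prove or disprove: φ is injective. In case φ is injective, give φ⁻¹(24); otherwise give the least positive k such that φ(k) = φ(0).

5

Recall: φ is injective if φ(u) = φ(v) implies u = v.
We have gcd(40, 50) = 10 > 1. Taking u = 0 and v = 5: φ(0) = 12 and φ(5) = 40·5 + 12 = 212 ≡ 12 (mod 50).
So φ(0) = φ(5) while 0 ≠ 5, thus φ is not injective.
Since φ is not injective, we find the least positive k with φ(k) = φ(0): this means 40k ≡ 0 (mod 50), i.e. 50 ∣ 40k. Since gcd(40, 50) = 10, dividing through by 10 this holds exactly when 5 ∣ 4k, and as gcd(4, 5) = 1, exactly when 5 ∣ k.
The smallest positive such k is 5.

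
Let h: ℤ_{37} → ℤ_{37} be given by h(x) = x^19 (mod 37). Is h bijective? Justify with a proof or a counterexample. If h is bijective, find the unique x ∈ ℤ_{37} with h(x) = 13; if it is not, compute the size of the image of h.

24

Since 37 is prime, the nonzero elements of ℤ_{37} form a cyclic group of order 36.
As gcd(19, 36) = 1, raising to the 19th power is a bijection on this group: if x_1^19 ≡ x_2^19 then (x_1x_2^{−1})^19 = 1, and the only element of order dividing gcd(19, 36) = 1 is 1, so x_1 = x_2.
With h(0) = 0 this makes h injective on all of ℤ_{37}, hence bijective (finite equal-size domain and codomain). In particular h is bijective.
Since h is bijective, we find the preimage of 13. The inverse of x ↦ x^19 on (ℤ_{37})^× is x ↦ x^19, because 19·19 = 361 = 10·36 + 1 ≡ 1 (mod 36) and x^{36} = 1 for x ≠ 0 (Fermat). So h⁻¹(13) = 13^19 mod 37.
Repeated squaring mod 37: 13^1 ≡ 13, 13^2 ≡ 13² = 169 ≡ 21, 13^4 ≡ 21² = 441 ≡ 34, 13^8 ≡ 34² = 1156 ≡ 9, 13^16 ≡ 9² = 81 ≡ 7. Since 19 = 16 + 2 + 1, 13^19 ≡ 7·21·13: 7·21 = 147 ≡ 36, then 36·13 = 468 ≡ 24. So 13^19 ≡ 24 (mod 37).
Hence h⁻¹(13) = 24.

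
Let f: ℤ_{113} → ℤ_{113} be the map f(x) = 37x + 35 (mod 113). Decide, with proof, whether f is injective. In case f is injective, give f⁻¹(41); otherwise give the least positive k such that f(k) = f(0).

If f(a) = f(b), then 37a ≡ 37b (mod 113). Because gcd(37, 113) = 1, we may cancel 37 to get a ≡ b (mod 113).
Thus f is injective.
We now compute 37⁻¹ mod 113 explicitly. Euclid's algorithm: 113 = 3·37 + 2, 37 = 18·2 + 1; back-substituting gives 1 = 55·37 − 18·113, so 37⁻¹ ≡ 55 (mod 113).
Since f is injective, we find f⁻¹(41): we need 37x ≡ 41 − 35 ≡ 6 (mod 113). Using 37⁻¹ = 55: x ≡ 55·6 = 330 = 2·113 + 104, so x = 104.
Check: f(104) = 37·104 + 35 = 3883 = 34·113 + 41 ≡ 41 (mod 113).

104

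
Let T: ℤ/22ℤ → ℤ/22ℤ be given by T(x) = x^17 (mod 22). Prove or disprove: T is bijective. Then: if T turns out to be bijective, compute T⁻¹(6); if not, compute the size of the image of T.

Computing x^17 mod 22 for each x (by repeated squaring, reducing mod 22 at every step), the values T(0), T(1), …, T(21) are: 0, 1, 18, 9, 16, 3, 8, 17, 2, 15, 10, 11, 12, 7, 20, 5, 14, 19, 6, 13, 4, 21.
Every element of ℤ/22ℤ appears exactly once in this list, so T is a bijection, and in particular bijective.
Since T is bijective, we read off the preimage of 6 from the same table: T(18) = 6, so T⁻¹(6) = 18.

18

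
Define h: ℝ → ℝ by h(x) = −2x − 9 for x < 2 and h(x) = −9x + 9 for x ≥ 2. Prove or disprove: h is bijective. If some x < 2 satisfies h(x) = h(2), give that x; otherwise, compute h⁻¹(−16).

0

Both pieces are strictly decreasing (slopes −2 and −9), so each is injective on its own interval.
The left piece maps (−∞, 2) onto (−13, ∞); the right piece maps [2, ∞) onto (−∞, −9].
These images overlap. In particular h(2) = −9 (right piece), and solving −2x − 9 = −9 on the left piece gives x = 0 < 2.
So h(0) = h(2) with 0 ≠ 2, and h is not injective, hence not bijective. This x = 0 is the requested value below 2.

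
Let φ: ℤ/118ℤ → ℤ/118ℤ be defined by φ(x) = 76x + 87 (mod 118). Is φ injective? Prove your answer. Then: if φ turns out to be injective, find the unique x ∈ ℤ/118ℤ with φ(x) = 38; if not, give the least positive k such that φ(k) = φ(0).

59

By definition, φ is injective when φ(x_1) = φ(x_2) forces x_1 = x_2.
We have gcd(76, 118) = 2 > 1. Taking x_1 = 0 and x_2 = 59: φ(0) = 87 and φ(59) = 76·59 + 87 = 4571 ≡ 87 (mod 118).
So φ(0) = φ(59) while 0 ≠ 59, hence φ is not injective.
Since φ is not injective, we find the least positive k with φ(k) = φ(0): this means 76k ≡ 0 (mod 118), i.e. 118 ∣ 76k. Since gcd(76, 118) = 2, dividing through by 2 this holds exactly when 59 ∣ 38k, and as gcd(38, 59) = 1, exactly when 59 ∣ k.
The smallest positive such k is 59.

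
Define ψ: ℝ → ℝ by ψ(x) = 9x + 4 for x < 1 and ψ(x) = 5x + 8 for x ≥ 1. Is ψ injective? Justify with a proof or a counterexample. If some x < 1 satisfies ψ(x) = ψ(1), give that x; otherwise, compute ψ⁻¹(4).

0

Both pieces are strictly increasing (slopes 9 and 5), so each is injective on its own interval.
The left piece maps (−∞, 1) onto (−∞, 13); the right piece maps [1, ∞) onto [13, ∞).
These images are disjoint, so no value is attained by both pieces. So ψ is injective.
Because the two images are disjoint, no x < 1 has ψ(x) = ψ(1), so we compute ψ⁻¹(4): 4 lies in (−∞, 13), so solve 9x + 4 = 4: x = (4 − 4)/9 = 0.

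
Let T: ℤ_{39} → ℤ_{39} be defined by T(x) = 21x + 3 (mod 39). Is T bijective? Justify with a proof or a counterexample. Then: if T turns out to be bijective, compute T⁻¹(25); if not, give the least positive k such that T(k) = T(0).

We have gcd(21, 39) = 3 > 1. Taking s = 0 and t = 13: T(0) = 3 and T(13) = 21·13 + 3 = 276 ≡ 3 (mod 39).
So T(0) = T(13) while 0 ≠ 13, hence T is not injective, hence not bijective.
Since T is not bijective, we find the least positive k with T(k) = T(0): this means 21k ≡ 0 (mod 39), i.e. 39 ∣ 21k. Since gcd(21, 39) = 3, dividing through by 3 this holds exactly when 13 ∣ 7k, and as gcd(7, 13) = 1, exactly when 13 ∣ k.
The smallest positive such k is 13.

13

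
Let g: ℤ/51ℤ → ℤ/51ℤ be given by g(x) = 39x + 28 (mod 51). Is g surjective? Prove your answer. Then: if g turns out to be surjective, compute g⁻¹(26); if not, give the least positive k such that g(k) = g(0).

17

Since gcd(39, 51) = 3, we have 39x ≡ 0 (mod 3) for all x, so g(x) ≡ 1 (mod 3).
But 0 ≢ 1 (mod 3), so 0 ∈ ℤ/51ℤ has no preimage. Thus g is not surjective.
Since g is not surjective, we find the least positive k with g(k) = g(0): this means 39k ≡ 0 (mod 51), i.e. 51 ∣ 39k. Since gcd(39, 51) = 3, dividing through by 3 this holds exactly when 17 ∣ 13k, and as gcd(13, 17) = 1, exactly when 17 ∣ k.
The smallest positive such k is 17.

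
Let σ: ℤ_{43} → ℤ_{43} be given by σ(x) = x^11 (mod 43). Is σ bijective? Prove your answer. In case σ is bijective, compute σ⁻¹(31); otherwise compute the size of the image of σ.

15

Since 43 is prime, the nonzero elements of ℤ_{43} form a cyclic group of order 42.
As gcd(11, 42) = 1, raising to the 11th power is a bijection on this group: if x_1^11 ≡ x_2^11 then (x_1x_2^{−1})^11 = 1, and the only element of order dividing gcd(11, 42) = 1 is 1, so x_1 = x_2.
With σ(0) = 0 this makes σ injective on all of ℤ_{43}, hence bijective (finite equal-size domain and codomain). In particular σ is bijective.
Since σ is bijective, we find the preimage of 31. The inverse of x ↦ x^11 on (ℤ_{43})^× is x ↦ x^23, because 11·23 = 253 = 6·42 + 1 ≡ 1 (mod 42) and x^{42} = 1 for x ≠ 0 (Fermat). So σ⁻¹(31) = 31^23 mod 43.
Repeated squaring mod 43: 31^1 ≡ 31, 31^2 ≡ 31² = 961 ≡ 15, 31^4 ≡ 15² = 225 ≡ 10, 31^8 ≡ 10² = 100 ≡ 14, 31^16 ≡ 14² = 196 ≡ 24. Since 23 = 16 + 4 + 2 + 1, 31^23 ≡ 24·10·15·31: 24·10 = 240 ≡ 25, then 25·15 = 375 ≡ 31, then 31·31 = 961 ≡ 15. So 31^23 ≡ 15 (mod 43).
Hence σ⁻¹(31) = 15.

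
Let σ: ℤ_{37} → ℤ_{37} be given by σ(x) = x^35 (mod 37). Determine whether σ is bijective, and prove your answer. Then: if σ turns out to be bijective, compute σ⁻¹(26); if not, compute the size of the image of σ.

Since 37 is prime, the nonzero elements of ℤ_{37} form a cyclic group of order 36.
As gcd(35, 36) = 1, raising to the 35th power is a bijection on this group: if a^35 ≡ b^35 then (ab^{−1})^35 = 1, and the only element of order dividing gcd(35, 36) = 1 is 1, so a = b.
With σ(0) = 0 this makes σ injective on all of ℤ_{37}, hence bijective (finite equal-size domain and codomain). In particular σ is bijective.
Since σ is bijective, we find the preimage of 26. The inverse of x ↦ x^35 on (ℤ_{37})^× is x ↦ x^35, because 35·35 = 1225 = 34·36 + 1 ≡ 1 (mod 36) and x^{36} = 1 for x ≠ 0 (Fermat). So σ⁻¹(26) = 26^35 mod 37.
Repeated squaring mod 37: 26^1 ≡ 26, 26^2 ≡ 26² = 676 ≡ 10, 26^4 ≡ 10² = 100 ≡ 26, 26^8 ≡ 26² = 676 ≡ 10, 26^16 ≡ 10² = 100 ≡ 26, 26^32 ≡ 26² = 676 ≡ 10. Since 35 = 32 + 2 + 1, 26^35 ≡ 10·10·26: 10·10 = 100 ≡ 26, then 26·26 = 676 ≡ 10. So 26^35 ≡ 10 (mod 37).
Hence σ⁻¹(26) = 10.

10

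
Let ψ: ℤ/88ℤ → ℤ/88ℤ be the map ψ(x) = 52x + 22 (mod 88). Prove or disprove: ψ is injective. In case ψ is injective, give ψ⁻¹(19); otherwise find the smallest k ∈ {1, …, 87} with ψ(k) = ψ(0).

We have gcd(52, 88) = 4 > 1. Taking u = 0 and v = 22: ψ(0) = 22 and ψ(22) = 52·22 + 22 = 1166 ≡ 22 (mod 88).
So ψ(0) = ψ(22) while 0 ≠ 22, therefore ψ is not injective.
Since ψ is not injective, we find the least positive k with ψ(k) = ψ(0): this means 52k ≡ 0 (mod 88), i.e. 88 ∣ 52k. Since gcd(52, 88) = 4, dividing through by 4 this holds exactly when 22 ∣ 13k, and as gcd(13, 22) = 1, exactly when 22 ∣ k.
The smallest positive such k is 22.

22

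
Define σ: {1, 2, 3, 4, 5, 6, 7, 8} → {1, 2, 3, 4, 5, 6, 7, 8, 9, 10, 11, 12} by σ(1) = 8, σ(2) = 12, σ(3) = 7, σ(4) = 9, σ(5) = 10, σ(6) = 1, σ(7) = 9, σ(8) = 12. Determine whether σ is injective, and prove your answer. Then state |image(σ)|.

6

σ(4) = 9 = σ(7) with 4 ≠ 7, so σ is not injective.
The image of σ is {1, 7, 8, 9, 10, 12}, which has 6 elements.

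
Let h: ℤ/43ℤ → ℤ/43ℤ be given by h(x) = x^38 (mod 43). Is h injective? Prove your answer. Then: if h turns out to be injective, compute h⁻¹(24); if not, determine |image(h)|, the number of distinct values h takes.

h(21): Repeated squaring mod 43: 21^1 ≡ 21, 21^2 ≡ 21² = 441 ≡ 11, 21^4 ≡ 11² = 121 ≡ 35, 21^8 ≡ 35² = 1225 ≡ 21, 21^16 ≡ 21² = 441 ≡ 11, 21^32 ≡ 11² = 121 ≡ 35. Since 38 = 32 + 4 + 2, 21^38 ≡ 35·35·11: 35·35 = 1225 ≡ 21, then 21·11 = 231 ≡ 16. So 21^38 ≡ 16 (mod 43).
h(22): Repeated squaring mod 43: 22^1 ≡ 22, 22^2 ≡ 22² = 484 ≡ 11, 22^4 ≡ 11² = 121 ≡ 35, 22^8 ≡ 35² = 1225 ≡ 21, 22^16 ≡ 21² = 441 ≡ 11, 22^32 ≡ 11² = 121 ≡ 35. Since 38 = 32 + 4 + 2, 22^38 ≡ 35·35·11: 35·35 = 1225 ≡ 21, then 21·11 = 231 ≡ 16. So 22^38 ≡ 16 (mod 43).
So h(21) = h(22) = 16 while 21 ≠ 22, hence h is not injective.
Since h is not injective, we determine |image(h)|. Computing x^38 mod 43 for each x (by repeated squaring, reducing mod 43 at every step), the values h(0), h(1), …, h(42) are: 0, 1, 35, 17, 21, 15, 36, 6, 4, 31, 9, 41, 13, 24, 38, 40, 11, 23, 10, 25, 14, 16, 16, 14, 25, 10, 23, 11, 40, 38, 24, 13, 41, 9, 31, 4, 6, 36, 15, 21, 17, 35, 1.
The distinct values are {0, 1, 4, 6, 9, 10, 11, 13, 14, 15, 16, 17, 21, 23, 24, 25, 31, 35, 36, 38, 40, 41}; there are 22 of them.

22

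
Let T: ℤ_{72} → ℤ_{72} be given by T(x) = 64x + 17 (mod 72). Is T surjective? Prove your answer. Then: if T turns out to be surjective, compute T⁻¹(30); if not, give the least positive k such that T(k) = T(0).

9

Since gcd(64, 72) = 8, we have 64x ≡ 0 (mod 8) for all x, so T(x) ≡ 1 (mod 8).
But 0 ≢ 1 (mod 8), so 0 ∈ ℤ_{72} has no preimage. Hence T is not surjective.
Since T is not surjective, we find the least positive k with T(k) = T(0): this means 64k ≡ 0 (mod 72), i.e. 72 ∣ 64k. Since gcd(64, 72) = 8, dividing through by 8 this holds exactly when 9 ∣ 8k, and as gcd(8, 9) = 1, exactly when 9 ∣ k.
The smallest positive such k is 9.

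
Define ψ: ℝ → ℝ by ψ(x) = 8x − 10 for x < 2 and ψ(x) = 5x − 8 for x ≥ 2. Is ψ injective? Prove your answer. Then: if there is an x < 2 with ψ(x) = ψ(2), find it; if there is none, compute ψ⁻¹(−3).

3/2

Both pieces are strictly increasing (slopes 8 and 5), so each is injective on its own interval.
The left piece maps (−∞, 2) onto (−∞, 6); the right piece maps [2, ∞) onto [2, ∞).
These images overlap. In particular ψ(2) = 2 (right piece), and solving 8x − 10 = 2 on the left piece gives x = 3/2 < 2.
So ψ(3/2) = ψ(2) with 3/2 ≠ 2, and ψ is not injective. This x = 3/2 is the requested value below 2.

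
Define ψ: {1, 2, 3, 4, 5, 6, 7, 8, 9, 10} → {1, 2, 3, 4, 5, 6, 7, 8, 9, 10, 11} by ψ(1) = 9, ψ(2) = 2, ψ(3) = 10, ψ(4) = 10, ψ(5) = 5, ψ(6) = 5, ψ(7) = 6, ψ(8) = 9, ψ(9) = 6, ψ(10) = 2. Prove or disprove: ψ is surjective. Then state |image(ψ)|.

No element maps to 1, so ψ is not surjective.
The image of ψ is {2, 5, 6, 9, 10}, which has 5 elements.

5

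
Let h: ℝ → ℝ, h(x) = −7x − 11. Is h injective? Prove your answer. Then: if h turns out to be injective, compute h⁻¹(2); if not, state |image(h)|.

-13/7

Recall: h is injective if h(x_1) = h(x_2) implies x_1 = x_2.
Suppose h(x_1) = h(x_2). Then −7x_1 − 11 = −7x_2 − 11, therefore −7x_1 = −7x_2, hence x_1 = x_2.
So h is injective.
Since h is injective, we compute h⁻¹(2) = (2 + 11)/(−7) = −13/7.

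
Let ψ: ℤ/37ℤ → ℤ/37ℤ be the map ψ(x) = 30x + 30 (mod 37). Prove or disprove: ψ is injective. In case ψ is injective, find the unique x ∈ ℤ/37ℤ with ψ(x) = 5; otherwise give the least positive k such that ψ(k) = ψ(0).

30

By definition, ψ is injective if ψ(u) = ψ(v) implies u = v.
Suppose ψ(u) = ψ(v) in ℤ/37ℤ. Then 30u + 30 ≡ 30v + 30 (mod 37), so 30(u − v) ≡ 0 (mod 37).
Since gcd(30, 37) = 1, 30 is invertible modulo 37, therefore u − v ≡ 0 (mod 37), i.e. u = v.
Hence ψ is injective.
We now compute 30⁻¹ mod 37 explicitly. Euclid's algorithm: 37 = 1·30 + 7, 30 = 4·7 + 2, 7 = 3·2 + 1; back-substituting gives 1 = 21·30 − 17·37, so 30⁻¹ ≡ 21 (mod 37).
Since ψ is injective, we find ψ⁻¹(5): we need 30x ≡ 5 − 30 ≡ 12 (mod 37). Using 30⁻¹ = 21: x ≡ 21·12 = 252 = 6·37 + 30, so x = 30.
Check: ψ(30) = 30·30 + 30 = 930 = 25·37 + 5 ≡ 5 (mod 37).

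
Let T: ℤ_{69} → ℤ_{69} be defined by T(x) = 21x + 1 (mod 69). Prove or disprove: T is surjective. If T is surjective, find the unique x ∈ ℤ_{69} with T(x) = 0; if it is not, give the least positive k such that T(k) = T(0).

Recall that T is surjective if every y in the codomain equals T(x) for some x in the domain.
Since gcd(21, 69) = 3, we have 21x ≡ 0 (mod 3) for all x, so T(x) ≡ 1 (mod 3).
But 0 ≢ 1 (mod 3), so 0 ∈ ℤ_{69} has no preimage. Thus T is not surjective.
Since T is not surjective, we find the least positive k with T(k) = T(0): this means 21k ≡ 0 (mod 69), i.e. 69 ∣ 21k. Since gcd(21, 69) = 3, dividing through by 3 this holds exactly when 23 ∣ 7k, and as gcd(7, 23) = 1, exactly when 23 ∣ k.
The smallest positive such k is 23.

23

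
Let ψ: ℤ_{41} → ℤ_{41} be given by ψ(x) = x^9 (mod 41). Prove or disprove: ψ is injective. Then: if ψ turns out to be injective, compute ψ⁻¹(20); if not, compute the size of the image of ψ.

2

Since 41 is prime, the nonzero elements of ℤ_{41} form a cyclic group of order 40.
As gcd(9, 40) = 1, raising to the 9th power is a bijection on this group: if u^9 ≡ v^9 then (uv^{−1})^9 = 1, and the only element of order dividing gcd(9, 40) = 1 is 1, so u = v.
With ψ(0) = 0 this makes ψ injective on all of ℤ_{41}, hence bijective (finite equal-size domain and codomain). In particular ψ is injective.
Since ψ is injective, we find the preimage of 20. The inverse of x ↦ x^9 on (ℤ_{41})^× is x ↦ x^9, because 9·9 = 81 = 2·40 + 1 ≡ 1 (mod 40) and x^{40} = 1 for x ≠ 0 (Fermat). So ψ⁻¹(20) = 20^9 mod 41.
Repeated squaring mod 41: 20^1 ≡ 20, 20^2 ≡ 20² = 400 ≡ 31, 20^4 ≡ 31² = 961 ≡ 18, 20^8 ≡ 18² = 324 ≡ 37. Since 9 = 8 + 1, 20^9 ≡ 37·20: 37·20 = 740 ≡ 2. So 20^9 ≡ 2 (mod 41).
Hence ψ⁻¹(20) = 2.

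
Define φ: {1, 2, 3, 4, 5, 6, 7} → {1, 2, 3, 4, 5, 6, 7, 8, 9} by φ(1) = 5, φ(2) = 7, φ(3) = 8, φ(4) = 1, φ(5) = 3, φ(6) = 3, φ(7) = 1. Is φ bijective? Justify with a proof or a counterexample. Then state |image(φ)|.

φ(5) = 3 = φ(6) with 5 ≠ 6, so φ is not injective, hence not bijective.
The image of φ is {1, 3, 5, 7, 8}, which has 5 elements.

5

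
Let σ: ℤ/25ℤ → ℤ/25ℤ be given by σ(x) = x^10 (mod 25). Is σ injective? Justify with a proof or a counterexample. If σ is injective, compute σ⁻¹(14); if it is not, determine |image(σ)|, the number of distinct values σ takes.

3

σ(2): Repeated squaring mod 25: 2^1 ≡ 2, 2^2 ≡ 2² = 4, 2^4 ≡ 4² = 16, 2^8 ≡ 16² = 256 ≡ 6. Since 10 = 8 + 2, 2^10 ≡ 6·4: 6·4 = 24. So 2^10 ≡ 24 (mod 25).
σ(3): Repeated squaring mod 25: 3^1 ≡ 3, 3^2 ≡ 3² = 9, 3^4 ≡ 9² = 81 ≡ 6, 3^8 ≡ 6² = 36 ≡ 11. Since 10 = 8 + 2, 3^10 ≡ 11·9: 11·9 = 99 ≡ 24. So 3^10 ≡ 24 (mod 25).
So σ(2) = σ(3) = 24 while 2 ≠ 3, thus σ is not injective.
Since σ is not injective, we determine |image(σ)|. Computing x^10 mod 25 for each x (by repeated squaring, reducing mod 25 at every step), the values σ(0), σ(1), …, σ(24) are: 0, 1, 24, 24, 1, 0, 1, 24, 24, 1, 0, 1, 24, 24, 1, 0, 1, 24, 24, 1, 0, 1, 24, 24, 1.
The distinct values are {0, 1, 24}; there are 3 of them.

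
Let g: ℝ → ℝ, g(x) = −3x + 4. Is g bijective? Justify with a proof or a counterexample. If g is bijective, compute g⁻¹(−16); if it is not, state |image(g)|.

Suppose g(a) = g(b). Then −3a + 4 = −3b + 4, so −3a = −3b, thus a = b.
For any y ∈ ℝ, x = (y − 4)/(−3) satisfies g(x) = y.
Therefore g is bijective.
Since g is bijective, we compute g⁻¹(−16) = (−16 − 4)/(−3) = 20/3.

20/3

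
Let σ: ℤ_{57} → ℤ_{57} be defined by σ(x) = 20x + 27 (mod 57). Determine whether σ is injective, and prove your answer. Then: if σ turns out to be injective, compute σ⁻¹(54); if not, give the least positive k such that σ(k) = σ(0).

Suppose σ(a) = σ(b) in ℤ_{57}. Then 20a + 27 ≡ 20b + 27 (mod 57), so 20(a − b) ≡ 0 (mod 57).
Since gcd(20, 57) = 1, 20 is invertible modulo 57, thus a − b ≡ 0 (mod 57), i.e. a = b.
Hence σ is injective.
We now compute 20⁻¹ mod 57 explicitly. Euclid's algorithm: 57 = 2·20 + 17, 20 = 1·17 + 3, 17 = 5·3 + 2, 3 = 1·2 + 1; back-substituting gives 1 = 20·20 − 7·57, so 20⁻¹ ≡ 20 (mod 57).
Since σ is injective, we compute σ⁻¹(54): solve 20x + 27 ≡ 54 (mod 57), i.e. 20x ≡ 27 (mod 57).
Multiplying by 20⁻¹ = 20 gives x ≡ 20·27 = 540 = 9·57 + 27 ≡ 27 (mod 57).
Check: σ(27) = 20·27 + 27 = 567 = 9·57 + 54 ≡ 54 (mod 57).

27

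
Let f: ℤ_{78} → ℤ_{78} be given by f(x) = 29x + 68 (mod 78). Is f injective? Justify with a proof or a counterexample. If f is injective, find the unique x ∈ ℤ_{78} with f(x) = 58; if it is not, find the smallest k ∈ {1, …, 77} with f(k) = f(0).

By definition, f is injective when f(a) = f(b) forces a = b.
If f(a) = f(b), then 29a ≡ 29b (mod 78). Because gcd(29, 78) = 1, we may cancel 29 to get a ≡ b (mod 78).
So f is injective.
We now compute 29⁻¹ mod 78 explicitly. Euclid's algorithm: 78 = 2·29 + 20, 29 = 1·20 + 9, 20 = 2·9 + 2, 9 = 4·2 + 1; back-substituting gives 1 = 35·29 − 13·78, so 29⁻¹ ≡ 35 (mod 78).
Since f is injective, we find f⁻¹(58): we need 29x ≡ 58 − 68 ≡ 68 (mod 78). Using 29⁻¹ = 35: x ≡ 35·68 = 2380 = 30·78 + 40, so x = 40.
Check: f(40) = 29·40 + 68 = 1228 = 15·78 + 58 ≡ 58 (mod 78).

40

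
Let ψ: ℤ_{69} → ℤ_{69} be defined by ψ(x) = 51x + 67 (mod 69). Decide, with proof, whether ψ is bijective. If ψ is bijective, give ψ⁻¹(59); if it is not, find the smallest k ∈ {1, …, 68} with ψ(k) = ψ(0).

We have gcd(51, 69) = 3 > 1. Taking s = 0 and t = 23: ψ(0) = 67 and ψ(23) = 51·23 + 67 = 1240 ≡ 67 (mod 69).
So ψ(0) = ψ(23) while 0 ≠ 23, therefore ψ is not injective, hence not bijective.
Since ψ is not bijective, we find the least positive k with ψ(k) = ψ(0): this means 51k ≡ 0 (mod 69), i.e. 69 ∣ 51k. Since gcd(51, 69) = 3, dividing through by 3 this holds exactly when 23 ∣ 17k, and as gcd(17, 23) = 1, exactly when 23 ∣ k.
The smallest positive such k is 23.

23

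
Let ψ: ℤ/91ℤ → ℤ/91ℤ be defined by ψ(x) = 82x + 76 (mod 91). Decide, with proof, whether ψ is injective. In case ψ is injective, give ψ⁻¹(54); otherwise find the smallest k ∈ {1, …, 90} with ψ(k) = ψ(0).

53

Recall: ψ is injective when ψ(s) = ψ(t) forces s = t.
If ψ(s) = ψ(t), then 82s ≡ 82t (mod 91). Because gcd(82, 91) = 1, we may cancel 82 to get s ≡ t (mod 91).
So ψ is injective.
We now compute 82⁻¹ mod 91 explicitly. Euclid's algorithm: 91 = 1·82 + 9, 82 = 9·9 + 1; back-substituting gives 1 = 10·82 − 9·91, so 82⁻¹ ≡ 10 (mod 91).
Since ψ is injective, we find ψ⁻¹(54): we need 82x ≡ 54 − 76 ≡ 69 (mod 91). Using 82⁻¹ = 10: x ≡ 10·69 = 690 = 7·91 + 53, so x = 53.
Check: ψ(53) = 82·53 + 76 = 4422 = 48·91 + 54 ≡ 54 (mod 91).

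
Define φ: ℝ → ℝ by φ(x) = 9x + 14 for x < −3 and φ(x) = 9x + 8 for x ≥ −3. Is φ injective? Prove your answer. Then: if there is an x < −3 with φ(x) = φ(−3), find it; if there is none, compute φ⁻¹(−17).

Both pieces are strictly increasing (slopes 9 and 9), so each is injective on its own interval.
The left piece maps (−∞, −3) onto (−∞, −13); the right piece maps [−3, ∞) onto [−19, ∞).
These images overlap. In particular φ(−3) = −19 (right piece), and solving 9x + 14 = −19 on the left piece gives x = −11/3 < −3.
So φ(−11/3) = φ(−3) with −11/3 ≠ −3, and φ is not injective. This x = −11/3 is the requested value below −3.

-11/3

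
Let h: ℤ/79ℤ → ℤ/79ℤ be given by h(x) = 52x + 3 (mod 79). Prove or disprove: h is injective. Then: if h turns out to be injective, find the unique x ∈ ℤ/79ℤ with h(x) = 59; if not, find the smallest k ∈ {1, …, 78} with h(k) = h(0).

Suppose h(a) = h(b) in ℤ/79ℤ. Then 52a + 3 ≡ 52b + 3 (mod 79), so 52(a − b) ≡ 0 (mod 79).
Since gcd(52, 79) = 1, 52 is invertible modulo 79, hence a − b ≡ 0 (mod 79), i.e. a = b.
Thus h is injective.
We now compute 52⁻¹ mod 79 explicitly. Euclid's algorithm: 79 = 1·52 + 27, 52 = 1·27 + 25, 27 = 1·25 + 2, 25 = 12·2 + 1; back-substituting gives 1 = 38·52 − 25·79, so 52⁻¹ ≡ 38 (mod 79).
Since h is injective, we find h⁻¹(59): we need 52x ≡ 59 − 3 ≡ 56 (mod 79). Using 52⁻¹ = 38: x ≡ 38·56 = 2128 = 26·79 + 74, so x = 74.
Check: h(74) = 52·74 + 3 = 3851 = 48·79 + 59 ≡ 59 (mod 79).

74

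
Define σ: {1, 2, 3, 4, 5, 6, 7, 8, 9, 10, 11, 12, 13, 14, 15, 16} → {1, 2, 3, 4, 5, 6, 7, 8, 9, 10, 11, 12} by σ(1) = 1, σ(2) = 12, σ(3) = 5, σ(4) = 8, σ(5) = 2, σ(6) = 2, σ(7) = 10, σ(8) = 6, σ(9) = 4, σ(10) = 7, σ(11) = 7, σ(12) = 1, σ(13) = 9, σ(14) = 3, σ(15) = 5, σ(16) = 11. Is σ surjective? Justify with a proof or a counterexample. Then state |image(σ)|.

Every element of the codomain has a preimage: 1 = σ(1), 2 = σ(5), 3 = σ(14), 4 = σ(9), 5 = σ(3), 6 = σ(8), 7 = σ(10), 8 = σ(4), 9 = σ(13), 10 = σ(7), 11 = σ(16), 12 = σ(2).
Hence σ is surjective.
The image of σ is {1, 2, 3, 4, 5, 6, 7, 8, 9, 10, 11, 12}, which has 12 elements.

12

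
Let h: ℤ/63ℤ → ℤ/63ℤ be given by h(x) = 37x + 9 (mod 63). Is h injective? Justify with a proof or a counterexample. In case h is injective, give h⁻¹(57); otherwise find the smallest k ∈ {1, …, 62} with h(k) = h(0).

3

Suppose h(s) = h(t) in ℤ/63ℤ. Then 37s + 9 ≡ 37t + 9 (mod 63), so 37(s − t) ≡ 0 (mod 63).
Since gcd(37, 63) = 1, 37 is invertible modulo 63, hence s − t ≡ 0 (mod 63), i.e. s = t.
Hence h is injective.
We now compute 37⁻¹ mod 63 explicitly. Euclid's algorithm: 63 = 1·37 + 26, 37 = 1·26 + 11, 26 = 2·11 + 4, 11 = 2·4 + 3, 4 = 1·3 + 1; back-substituting gives 1 = 46·37 − 27·63, so 37⁻¹ ≡ 46 (mod 63).
Since h is injective, we find h⁻¹(57): we need 37x ≡ 57 − 9 ≡ 48 (mod 63). Using 37⁻¹ = 46: x ≡ 46·48 = 2208 = 35·63 + 3, so x = 3.
Check: h(3) = 37·3 + 9 = 120 = 1·63 + 57 ≡ 57 (mod 63).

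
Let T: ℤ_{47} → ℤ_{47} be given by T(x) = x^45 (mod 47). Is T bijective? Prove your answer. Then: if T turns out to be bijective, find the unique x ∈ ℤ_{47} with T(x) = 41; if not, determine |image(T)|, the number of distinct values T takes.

Since 47 is prime, the nonzero elements of ℤ_{47} form a cyclic group of order 46.
As gcd(45, 46) = 1, raising to the 45th power is a bijection on this group: if x_1^45 ≡ x_2^45 then (x_1x_2^{−1})^45 = 1, and the only element of order dividing gcd(45, 46) = 1 is 1, so x_1 = x_2.
With T(0) = 0 this makes T injective on all of ℤ_{47}, hence bijective (finite equal-size domain and codomain). In particular T is bijective.
Since T is bijective, we find the preimage of 41. The inverse of x ↦ x^45 on (ℤ_{47})^× is x ↦ x^45, because 45·45 = 2025 = 44·46 + 1 ≡ 1 (mod 46) and x^{46} = 1 for x ≠ 0 (Fermat). So T⁻¹(41) = 41^45 mod 47.
Repeated squaring mod 47: 41^1 ≡ 41, 41^2 ≡ 41² = 1681 ≡ 36, 41^4 ≡ 36² = 1296 ≡ 27, 41^8 ≡ 27² = 729 ≡ 24, 41^16 ≡ 24² = 576 ≡ 12, 41^32 ≡ 12² = 144 ≡ 3. Since 45 = 32 + 8 + 4 + 1, 41^45 ≡ 3·24·27·41: 3·24 = 72 ≡ 25, then 25·27 = 675 ≡ 17, then 17·41 = 697 ≡ 39. So 41^45 ≡ 39 (mod 47).
Hence T⁻¹(41) = 39.

39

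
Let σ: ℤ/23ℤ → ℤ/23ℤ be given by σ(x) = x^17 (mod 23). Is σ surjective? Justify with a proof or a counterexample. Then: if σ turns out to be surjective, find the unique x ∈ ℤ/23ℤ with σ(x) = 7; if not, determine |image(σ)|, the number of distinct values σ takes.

Since 23 is prime, the nonzero elements of ℤ/23ℤ form a cyclic group of order 22.
As gcd(17, 22) = 1, raising to the 17th power is a bijection on this group: if s^17 ≡ t^17 then (st^{−1})^17 = 1, and the only element of order dividing gcd(17, 22) = 1 is 1, so s = t.
With σ(0) = 0 this makes σ injective on all of ℤ/23ℤ, hence bijective (finite equal-size domain and codomain). In particular σ is surjective.
Since σ is surjective, we find the preimage of 7. The inverse of x ↦ x^17 on (ℤ/23ℤ)^× is x ↦ x^13, because 17·13 = 221 = 10·22 + 1 ≡ 1 (mod 22) and x^{22} = 1 for x ≠ 0 (Fermat). So σ⁻¹(7) = 7^13 mod 23.
Repeated squaring mod 23: 7^1 ≡ 7, 7^2 ≡ 7² = 49 ≡ 3, 7^4 ≡ 3² = 9, 7^8 ≡ 9² = 81 ≡ 12. Since 13 = 8 + 4 + 1, 7^13 ≡ 12·9·7: 12·9 = 108 ≡ 16, then 16·7 = 112 ≡ 20. So 7^13 ≡ 20 (mod 23).
Hence σ⁻¹(7) = 20.

20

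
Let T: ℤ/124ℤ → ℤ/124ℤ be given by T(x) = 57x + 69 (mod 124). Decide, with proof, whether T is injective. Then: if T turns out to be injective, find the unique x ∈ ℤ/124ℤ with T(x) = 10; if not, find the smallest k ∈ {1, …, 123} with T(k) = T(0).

49

Suppose T(x_1) = T(x_2) in ℤ/124ℤ. Then 57x_1 + 69 ≡ 57x_2 + 69 (mod 124), hence 57(x_1 − x_2) ≡ 0 (mod 124).
Since gcd(57, 124) = 1, 57 is invertible modulo 124, so x_1 − x_2 ≡ 0 (mod 124), i.e. x_1 = x_2.
Hence T is injective.
We now compute 57⁻¹ mod 124 explicitly. Euclid's algorithm: 124 = 2·57 + 10, 57 = 5·10 + 7, 10 = 1·7 + 3, 7 = 2·3 + 1; back-substituting gives 1 = 37·57 − 17·124, so 57⁻¹ ≡ 37 (mod 124).
Since T is injective, we compute T⁻¹(10): solve 57x + 69 ≡ 10 (mod 124), i.e. 57x ≡ 65 (mod 124).
Multiplying by 57⁻¹ = 37 gives x ≡ 37·65 = 2405 = 19·124 + 49 ≡ 49 (mod 124).
Check: T(49) = 57·49 + 69 = 2862 = 23·124 + 10 ≡ 10 (mod 124).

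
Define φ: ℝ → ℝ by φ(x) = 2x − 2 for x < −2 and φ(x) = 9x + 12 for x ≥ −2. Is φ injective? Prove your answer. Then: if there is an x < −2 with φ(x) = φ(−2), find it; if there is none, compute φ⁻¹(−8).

-3

Both pieces are strictly increasing (slopes 2 and 9), so each is injective on its own interval.
The left piece maps (−∞, −2) onto (−∞, −6); the right piece maps [−2, ∞) onto [−6, ∞).
These images are disjoint, so no value is attained by both pieces. Hence φ is injective.
Because the two images are disjoint, no x < −2 has φ(x) = φ(−2), so we compute φ⁻¹(−8): −8 lies in (−∞, −6), so solve 2x − 2 = −8: x = (−8 + 2)/2 = −3.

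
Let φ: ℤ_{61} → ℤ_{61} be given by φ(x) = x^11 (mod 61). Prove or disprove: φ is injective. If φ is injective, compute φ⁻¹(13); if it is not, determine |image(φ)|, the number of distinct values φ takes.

47

Since 61 is prime, the nonzero elements of ℤ_{61} form a cyclic group of order 60.
As gcd(11, 60) = 1, raising to the 11th power is a bijection on this group: if s^11 ≡ t^11 then (st^{−1})^11 = 1, and the only element of order dividing gcd(11, 60) = 1 is 1, so s = t.
With φ(0) = 0 this makes φ injective on all of ℤ_{61}, hence bijective (finite equal-size domain and codomain). In particular φ is injective.
Since φ is injective, we find the preimage of 13. The inverse of x ↦ x^11 on (ℤ_{61})^× is x ↦ x^11, because 11·11 = 121 = 2·60 + 1 ≡ 1 (mod 60) and x^{60} = 1 for x ≠ 0 (Fermat). So φ⁻¹(13) = 13^11 mod 61.
Repeated squaring mod 61: 13^1 ≡ 13, 13^2 ≡ 13² = 169 ≡ 47, 13^4 ≡ 47² = 2209 ≡ 13, 13^8 ≡ 13² = 169 ≡ 47. Since 11 = 8 + 2 + 1, 13^11 ≡ 47·47·13: 47·47 = 2209 ≡ 13, then 13·13 = 169 ≡ 47. So 13^11 ≡ 47 (mod 61).
Hence φ⁻¹(13) = 47.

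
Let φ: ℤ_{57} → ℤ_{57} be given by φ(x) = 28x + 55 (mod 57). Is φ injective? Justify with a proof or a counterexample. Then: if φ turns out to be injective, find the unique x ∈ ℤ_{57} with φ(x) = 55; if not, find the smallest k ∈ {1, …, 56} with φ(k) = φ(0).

Suppose φ(x_1) = φ(x_2) in ℤ_{57}. Then 28x_1 + 55 ≡ 28x_2 + 55 (mod 57), so 28(x_1 − x_2) ≡ 0 (mod 57).
Since gcd(28, 57) = 1, 28 is invertible modulo 57, so x_1 − x_2 ≡ 0 (mod 57), i.e. x_1 = x_2.
So φ is injective.
We now compute 28⁻¹ mod 57 explicitly. Euclid's algorithm: 57 = 2·28 + 1; back-substituting gives 1 = 55·28 − 27·57, so 28⁻¹ ≡ 55 (mod 57).
Since φ is injective, we compute φ⁻¹(55): solve 28x + 55 ≡ 55 (mod 57), i.e. 28x ≡ 0 (mod 57).
Multiplying by 28⁻¹ = 55 gives x ≡ 55·0 = 0 ≡ 0 (mod 57).
Check: φ(0) = 28·0 + 55 = 55 ≡ 55 (mod 57).

0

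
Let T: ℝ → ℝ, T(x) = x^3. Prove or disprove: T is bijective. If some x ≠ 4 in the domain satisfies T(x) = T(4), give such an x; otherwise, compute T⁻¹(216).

6

On ℝ, x ↦ x^3 is strictly increasing (injective) and for any y ∈ ℝ the 3rd root y^{1/3} lies in ℝ (surjective). So T is bijective.
Since x ↦ x^3 is strictly increasing on ℝ, it is injective there, so no x ≠ 4 in the domain has T(x) = T(4). We therefore compute T⁻¹(216) = 216^{1/3} = 6 (indeed 6^3 = 216).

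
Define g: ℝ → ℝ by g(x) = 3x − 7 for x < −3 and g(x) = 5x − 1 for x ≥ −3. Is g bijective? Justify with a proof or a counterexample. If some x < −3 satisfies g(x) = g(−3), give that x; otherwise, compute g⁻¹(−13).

Both pieces are strictly increasing (slopes 3 and 5), so each is injective on its own interval.
The left piece maps (−∞, −3) onto (−∞, −16); the right piece maps [−3, ∞) onto [−16, ∞).
Since −16 = −16, the images partition ℝ: g is injective and surjective, hence bijective.
Because the two images are disjoint, no x < −3 has g(x) = g(−3), so we compute g⁻¹(−13): −13 lies in [−16, ∞), so solve 5x − 1 = −13: x = (−13 + 1)/5 = −12/5.

-12/5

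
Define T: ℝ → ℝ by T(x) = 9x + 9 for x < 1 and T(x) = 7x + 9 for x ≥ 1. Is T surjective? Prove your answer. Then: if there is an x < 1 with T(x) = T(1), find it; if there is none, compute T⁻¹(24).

Both pieces are strictly increasing (slopes 9 and 7), so each is injective on its own interval.
The left piece maps (−∞, 1) onto (−∞, 18); the right piece maps [1, ∞) onto [16, ∞).
The union (−∞, 18) ∪ [16, ∞) covers ℝ, so T is surjective.
For the follow-up: the images overlap, so an x < 1 with T(x) = T(1) exists. T(1) = 16; solving 9x + 9 = 16 for x < 1 gives x = (16 − 9)/9 = 7/9.

7/9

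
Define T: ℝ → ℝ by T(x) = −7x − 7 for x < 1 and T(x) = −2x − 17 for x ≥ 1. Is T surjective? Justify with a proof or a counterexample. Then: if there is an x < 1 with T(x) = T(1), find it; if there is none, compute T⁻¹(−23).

Both pieces are strictly decreasing (slopes −7 and −2), so each is injective on its own interval.
The left piece maps (−∞, 1) onto (−14, ∞); the right piece maps [1, ∞) onto (−∞, −19].
The union (−14, ∞) ∪ (−∞, −19] omits the interval between −14 and −19; in particular −14 has no preimage. So T is not surjective.
Because the two images are disjoint, no x < 1 has T(x) = T(1), so we compute T⁻¹(−23): −23 lies in (−∞, −19], so solve −2x − 17 = −23: x = (−23 + 17)/(−2) = 3.

3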